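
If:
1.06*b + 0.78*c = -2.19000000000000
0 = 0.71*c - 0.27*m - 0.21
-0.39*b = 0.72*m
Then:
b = -2.69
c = 0.85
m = 1.46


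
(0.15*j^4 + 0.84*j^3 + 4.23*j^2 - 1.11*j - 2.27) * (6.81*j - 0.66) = 1.0215*j^5 + 5.6214*j^4 + 28.2519*j^3 - 10.3509*j^2 - 14.7261*j + 1.4982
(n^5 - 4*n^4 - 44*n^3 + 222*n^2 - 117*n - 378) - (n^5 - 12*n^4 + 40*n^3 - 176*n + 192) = 8*n^4 - 84*n^3 + 222*n^2 + 59*n - 570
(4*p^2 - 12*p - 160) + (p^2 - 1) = 5*p^2 - 12*p - 161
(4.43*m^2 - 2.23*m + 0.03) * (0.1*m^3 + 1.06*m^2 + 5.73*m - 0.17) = 0.443*m^5 + 4.4728*m^4 + 23.0231*m^3 - 13.4992*m^2 + 0.551*m - 0.0051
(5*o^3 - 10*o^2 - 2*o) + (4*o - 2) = 5*o^3 - 10*o^2 + 2*o - 2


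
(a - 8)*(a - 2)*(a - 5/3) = a^3 - 35*a^2/3 + 98*a/3 - 80/3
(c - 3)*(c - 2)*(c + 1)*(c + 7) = c^4 + 3*c^3 - 27*c^2 + 13*c + 42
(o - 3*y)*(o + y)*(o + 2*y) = o^3 - 7*o*y^2 - 6*y^3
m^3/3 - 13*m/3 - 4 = (m/3 + 1)*(m - 4)*(m + 1)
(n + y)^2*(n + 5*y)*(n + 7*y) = n^4 + 14*n^3*y + 60*n^2*y^2 + 82*n*y^3 + 35*y^4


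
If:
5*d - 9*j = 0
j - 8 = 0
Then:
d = 72/5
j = 8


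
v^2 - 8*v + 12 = (v - 6)*(v - 2)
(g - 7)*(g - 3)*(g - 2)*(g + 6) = g^4 - 6*g^3 - 31*g^2 + 204*g - 252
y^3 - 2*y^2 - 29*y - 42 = (y - 7)*(y + 2)*(y + 3)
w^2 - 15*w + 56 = (w - 8)*(w - 7)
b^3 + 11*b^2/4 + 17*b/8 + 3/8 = (b + 1/4)*(b + 1)*(b + 3/2)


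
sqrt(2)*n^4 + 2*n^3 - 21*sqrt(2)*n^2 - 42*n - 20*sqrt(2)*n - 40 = (n - 5)*(n + 4)*(n + sqrt(2))*(sqrt(2)*n + sqrt(2))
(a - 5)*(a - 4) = a^2 - 9*a + 20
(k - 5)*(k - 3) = k^2 - 8*k + 15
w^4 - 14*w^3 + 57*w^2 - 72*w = w*(w - 8)*(w - 3)^2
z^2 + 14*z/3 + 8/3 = (z + 2/3)*(z + 4)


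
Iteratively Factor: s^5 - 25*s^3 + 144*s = (s)*(s^4 - 25*s^2 + 144) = s*(s + 4)*(s^3 - 4*s^2 - 9*s + 36) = s*(s + 3)*(s + 4)*(s^2 - 7*s + 12) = s*(s - 4)*(s + 3)*(s + 4)*(s - 3)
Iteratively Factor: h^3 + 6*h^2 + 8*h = (h)*(h^2 + 6*h + 8) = h*(h + 2)*(h + 4)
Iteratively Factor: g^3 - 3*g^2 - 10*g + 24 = (g - 2)*(g^2 - g - 12) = (g - 2)*(g + 3)*(g - 4)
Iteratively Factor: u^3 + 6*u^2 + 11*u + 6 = (u + 1)*(u^2 + 5*u + 6) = (u + 1)*(u + 3)*(u + 2)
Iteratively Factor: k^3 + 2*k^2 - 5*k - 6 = (k - 2)*(k^2 + 4*k + 3) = (k - 2)*(k + 3)*(k + 1)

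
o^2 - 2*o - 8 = (o - 4)*(o + 2)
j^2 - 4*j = j*(j - 4)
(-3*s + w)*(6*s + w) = -18*s^2 + 3*s*w + w^2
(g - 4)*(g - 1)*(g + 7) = g^3 + 2*g^2 - 31*g + 28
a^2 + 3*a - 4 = (a - 1)*(a + 4)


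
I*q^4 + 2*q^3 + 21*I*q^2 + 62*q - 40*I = (q - 4*I)*(q - 2*I)*(q + 5*I)*(I*q + 1)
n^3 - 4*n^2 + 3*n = n*(n - 3)*(n - 1)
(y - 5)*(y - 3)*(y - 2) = y^3 - 10*y^2 + 31*y - 30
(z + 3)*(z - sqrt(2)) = z^2 - sqrt(2)*z + 3*z - 3*sqrt(2)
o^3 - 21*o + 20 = (o - 4)*(o - 1)*(o + 5)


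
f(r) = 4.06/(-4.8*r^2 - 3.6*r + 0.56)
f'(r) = 4.06*(9.6*r + 3.6)/(-4.8*r^2 - 3.6*r + 0.56)^2 = (38.976*r + 14.616)/(4.8*r^2 + 3.6*r - 0.56)^2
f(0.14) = -106.62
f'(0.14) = 13842.38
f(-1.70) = -0.56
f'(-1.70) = -1.00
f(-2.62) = -0.18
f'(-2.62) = -0.17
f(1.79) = -0.19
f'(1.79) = 0.19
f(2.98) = -0.08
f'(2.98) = 0.05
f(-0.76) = 7.76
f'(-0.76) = -54.75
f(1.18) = -0.39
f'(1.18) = 0.56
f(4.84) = -0.03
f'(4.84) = 0.01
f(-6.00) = -0.03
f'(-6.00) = -0.01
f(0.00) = 7.25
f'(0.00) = 46.61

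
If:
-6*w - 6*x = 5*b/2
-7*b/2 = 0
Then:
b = 0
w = -x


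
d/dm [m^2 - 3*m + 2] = 2*m - 3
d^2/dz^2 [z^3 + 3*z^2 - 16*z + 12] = 6*z + 6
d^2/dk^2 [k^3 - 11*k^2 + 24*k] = 6*k - 22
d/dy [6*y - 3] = 6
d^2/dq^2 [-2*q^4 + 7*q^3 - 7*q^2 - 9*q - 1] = -24*q^2 + 42*q - 14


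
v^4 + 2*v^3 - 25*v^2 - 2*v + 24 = (v - 4)*(v - 1)*(v + 1)*(v + 6)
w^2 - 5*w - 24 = (w - 8)*(w + 3)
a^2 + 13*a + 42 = (a + 6)*(a + 7)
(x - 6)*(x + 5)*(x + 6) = x^3 + 5*x^2 - 36*x - 180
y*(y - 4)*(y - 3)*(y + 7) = y^4 - 37*y^2 + 84*y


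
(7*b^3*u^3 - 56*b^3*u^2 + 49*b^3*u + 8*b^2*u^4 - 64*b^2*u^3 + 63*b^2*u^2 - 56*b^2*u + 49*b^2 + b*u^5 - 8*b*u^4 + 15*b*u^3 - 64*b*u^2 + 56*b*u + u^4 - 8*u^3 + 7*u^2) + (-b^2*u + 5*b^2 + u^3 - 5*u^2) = 7*b^3*u^3 - 56*b^3*u^2 + 49*b^3*u + 8*b^2*u^4 - 64*b^2*u^3 + 63*b^2*u^2 - 57*b^2*u + 54*b^2 + b*u^5 - 8*b*u^4 + 15*b*u^3 - 64*b*u^2 + 56*b*u + u^4 - 7*u^3 + 2*u^2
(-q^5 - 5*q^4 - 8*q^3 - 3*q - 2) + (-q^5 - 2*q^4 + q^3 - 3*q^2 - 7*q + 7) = -2*q^5 - 7*q^4 - 7*q^3 - 3*q^2 - 10*q + 5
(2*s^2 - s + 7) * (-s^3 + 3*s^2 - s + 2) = -2*s^5 + 7*s^4 - 12*s^3 + 26*s^2 - 9*s + 14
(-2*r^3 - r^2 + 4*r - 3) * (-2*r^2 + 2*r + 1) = 4*r^5 - 2*r^4 - 12*r^3 + 13*r^2 - 2*r - 3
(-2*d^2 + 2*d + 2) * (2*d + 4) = -4*d^3 - 4*d^2 + 12*d + 8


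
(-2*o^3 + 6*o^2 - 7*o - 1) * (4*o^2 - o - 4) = -8*o^5 + 26*o^4 - 26*o^3 - 21*o^2 + 29*o + 4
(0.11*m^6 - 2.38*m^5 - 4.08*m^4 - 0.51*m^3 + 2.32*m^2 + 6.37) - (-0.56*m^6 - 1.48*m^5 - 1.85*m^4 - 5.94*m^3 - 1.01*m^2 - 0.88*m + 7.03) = 0.67*m^6 - 0.9*m^5 - 2.23*m^4 + 5.43*m^3 + 3.33*m^2 + 0.88*m - 0.66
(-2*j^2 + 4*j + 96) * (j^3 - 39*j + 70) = -2*j^5 + 4*j^4 + 174*j^3 - 296*j^2 - 3464*j + 6720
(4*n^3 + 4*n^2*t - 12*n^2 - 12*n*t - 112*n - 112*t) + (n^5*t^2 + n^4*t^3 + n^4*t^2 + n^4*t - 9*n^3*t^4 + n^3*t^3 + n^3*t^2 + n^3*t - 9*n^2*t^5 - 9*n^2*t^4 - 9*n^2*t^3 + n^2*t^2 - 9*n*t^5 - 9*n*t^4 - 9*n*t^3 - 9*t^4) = n^5*t^2 + n^4*t^3 + n^4*t^2 + n^4*t - 9*n^3*t^4 + n^3*t^3 + n^3*t^2 + n^3*t + 4*n^3 - 9*n^2*t^5 - 9*n^2*t^4 - 9*n^2*t^3 + n^2*t^2 + 4*n^2*t - 12*n^2 - 9*n*t^5 - 9*n*t^4 - 9*n*t^3 - 12*n*t - 112*n - 9*t^4 - 112*t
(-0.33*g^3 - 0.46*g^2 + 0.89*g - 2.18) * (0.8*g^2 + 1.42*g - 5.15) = -0.264*g^5 - 0.8366*g^4 + 1.7583*g^3 + 1.8888*g^2 - 7.6791*g + 11.227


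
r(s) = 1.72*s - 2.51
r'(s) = 1.72000000000000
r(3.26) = 3.10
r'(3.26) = 1.72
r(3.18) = 2.96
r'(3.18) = 1.72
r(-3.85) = -9.13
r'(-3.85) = 1.72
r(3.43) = 3.39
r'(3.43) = 1.72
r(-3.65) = -8.79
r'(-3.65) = 1.72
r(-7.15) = -14.81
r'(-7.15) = 1.72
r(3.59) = 3.66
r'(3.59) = 1.72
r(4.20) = 4.71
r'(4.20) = 1.72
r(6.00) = 7.81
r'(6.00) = 1.72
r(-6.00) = -12.83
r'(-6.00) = 1.72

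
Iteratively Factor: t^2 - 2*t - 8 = (t + 2)*(t - 4)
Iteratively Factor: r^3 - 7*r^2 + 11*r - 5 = (r - 1)*(r^2 - 6*r + 5) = (r - 1)^2*(r - 5)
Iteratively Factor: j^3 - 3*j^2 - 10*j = (j - 5)*(j^2 + 2*j) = (j - 5)*(j + 2)*(j)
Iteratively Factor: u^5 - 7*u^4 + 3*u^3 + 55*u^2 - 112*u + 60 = (u - 5)*(u^4 - 2*u^3 - 7*u^2 + 20*u - 12) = (u - 5)*(u - 1)*(u^3 - u^2 - 8*u + 12) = (u - 5)*(u - 2)*(u - 1)*(u^2 + u - 6) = (u - 5)*(u - 2)^2*(u - 1)*(u + 3)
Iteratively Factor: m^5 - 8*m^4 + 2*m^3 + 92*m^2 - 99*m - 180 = (m - 4)*(m^4 - 4*m^3 - 14*m^2 + 36*m + 45) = (m - 4)*(m + 3)*(m^3 - 7*m^2 + 7*m + 15) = (m - 4)*(m + 1)*(m + 3)*(m^2 - 8*m + 15) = (m - 5)*(m - 4)*(m + 1)*(m + 3)*(m - 3)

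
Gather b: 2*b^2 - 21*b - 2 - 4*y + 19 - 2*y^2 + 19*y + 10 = 2*b^2 - 21*b - 2*y^2 + 15*y + 27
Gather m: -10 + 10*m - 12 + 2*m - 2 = 12*m - 24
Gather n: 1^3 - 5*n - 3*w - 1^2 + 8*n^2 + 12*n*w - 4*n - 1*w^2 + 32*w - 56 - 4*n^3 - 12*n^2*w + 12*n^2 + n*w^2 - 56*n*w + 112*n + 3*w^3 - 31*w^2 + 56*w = -4*n^3 + n^2*(20 - 12*w) + n*(w^2 - 44*w + 103) + 3*w^3 - 32*w^2 + 85*w - 56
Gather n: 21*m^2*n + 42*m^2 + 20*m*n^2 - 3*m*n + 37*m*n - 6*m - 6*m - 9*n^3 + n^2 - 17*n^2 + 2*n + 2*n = 42*m^2 - 12*m - 9*n^3 + n^2*(20*m - 16) + n*(21*m^2 + 34*m + 4)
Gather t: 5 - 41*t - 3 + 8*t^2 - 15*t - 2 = 8*t^2 - 56*t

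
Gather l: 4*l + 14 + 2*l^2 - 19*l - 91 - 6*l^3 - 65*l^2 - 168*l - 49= -6*l^3 - 63*l^2 - 183*l - 126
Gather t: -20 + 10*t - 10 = 10*t - 30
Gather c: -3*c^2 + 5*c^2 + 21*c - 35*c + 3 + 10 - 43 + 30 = 2*c^2 - 14*c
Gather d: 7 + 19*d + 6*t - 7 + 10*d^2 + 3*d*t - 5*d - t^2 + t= 10*d^2 + d*(3*t + 14) - t^2 + 7*t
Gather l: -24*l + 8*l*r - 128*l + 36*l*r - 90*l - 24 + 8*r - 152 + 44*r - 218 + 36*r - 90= l*(44*r - 242) + 88*r - 484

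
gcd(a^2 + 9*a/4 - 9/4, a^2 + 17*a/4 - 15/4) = a - 3/4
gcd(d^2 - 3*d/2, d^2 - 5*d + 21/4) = d - 3/2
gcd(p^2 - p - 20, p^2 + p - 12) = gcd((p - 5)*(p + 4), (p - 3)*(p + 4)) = p + 4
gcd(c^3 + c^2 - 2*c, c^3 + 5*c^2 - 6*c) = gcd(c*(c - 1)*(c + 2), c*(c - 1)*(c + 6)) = c^2 - c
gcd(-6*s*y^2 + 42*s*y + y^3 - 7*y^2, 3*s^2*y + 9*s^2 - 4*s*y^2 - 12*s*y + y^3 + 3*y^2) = 1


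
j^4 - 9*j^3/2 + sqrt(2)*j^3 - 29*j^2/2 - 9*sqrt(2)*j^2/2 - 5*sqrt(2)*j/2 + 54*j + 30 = (j - 5)*(j + 1/2)*(j - 2*sqrt(2))*(j + 3*sqrt(2))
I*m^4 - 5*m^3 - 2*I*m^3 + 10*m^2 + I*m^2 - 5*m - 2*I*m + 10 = (m - 2)*(m + I)*(m + 5*I)*(I*m + 1)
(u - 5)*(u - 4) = u^2 - 9*u + 20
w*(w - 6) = w^2 - 6*w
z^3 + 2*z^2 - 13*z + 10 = (z - 2)*(z - 1)*(z + 5)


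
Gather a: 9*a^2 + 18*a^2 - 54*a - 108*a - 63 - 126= 27*a^2 - 162*a - 189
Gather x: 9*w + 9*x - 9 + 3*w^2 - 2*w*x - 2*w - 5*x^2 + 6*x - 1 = 3*w^2 + 7*w - 5*x^2 + x*(15 - 2*w) - 10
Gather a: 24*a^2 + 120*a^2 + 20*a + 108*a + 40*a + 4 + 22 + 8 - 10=144*a^2 + 168*a + 24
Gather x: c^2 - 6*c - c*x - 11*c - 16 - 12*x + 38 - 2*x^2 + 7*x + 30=c^2 - 17*c - 2*x^2 + x*(-c - 5) + 52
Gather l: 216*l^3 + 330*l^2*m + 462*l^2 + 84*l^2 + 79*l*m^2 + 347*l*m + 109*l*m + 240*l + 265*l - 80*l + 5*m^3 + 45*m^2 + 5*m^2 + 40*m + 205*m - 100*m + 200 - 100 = 216*l^3 + l^2*(330*m + 546) + l*(79*m^2 + 456*m + 425) + 5*m^3 + 50*m^2 + 145*m + 100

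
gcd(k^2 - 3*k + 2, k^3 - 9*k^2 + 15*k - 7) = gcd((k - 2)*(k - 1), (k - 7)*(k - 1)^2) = k - 1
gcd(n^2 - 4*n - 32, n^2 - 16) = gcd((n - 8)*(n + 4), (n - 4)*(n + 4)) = n + 4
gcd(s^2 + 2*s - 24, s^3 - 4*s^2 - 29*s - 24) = 1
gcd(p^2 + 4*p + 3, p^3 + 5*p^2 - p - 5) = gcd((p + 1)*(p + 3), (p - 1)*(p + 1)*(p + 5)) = p + 1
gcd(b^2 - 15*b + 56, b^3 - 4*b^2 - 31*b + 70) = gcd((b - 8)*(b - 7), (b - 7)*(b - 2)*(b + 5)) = b - 7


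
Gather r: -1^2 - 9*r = -9*r - 1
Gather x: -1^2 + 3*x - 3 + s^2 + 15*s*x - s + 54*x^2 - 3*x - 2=s^2 + 15*s*x - s + 54*x^2 - 6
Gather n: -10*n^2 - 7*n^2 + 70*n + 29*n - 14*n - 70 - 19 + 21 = -17*n^2 + 85*n - 68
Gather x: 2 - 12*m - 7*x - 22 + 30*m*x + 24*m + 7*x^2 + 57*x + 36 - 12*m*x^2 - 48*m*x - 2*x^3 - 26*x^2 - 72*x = 12*m - 2*x^3 + x^2*(-12*m - 19) + x*(-18*m - 22) + 16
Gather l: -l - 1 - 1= -l - 2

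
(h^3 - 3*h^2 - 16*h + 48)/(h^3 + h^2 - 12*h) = (h - 4)/h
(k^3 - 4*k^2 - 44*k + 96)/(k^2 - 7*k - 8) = (k^2 + 4*k - 12)/(k + 1)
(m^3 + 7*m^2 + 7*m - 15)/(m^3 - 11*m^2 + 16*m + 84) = (m^3 + 7*m^2 + 7*m - 15)/(m^3 - 11*m^2 + 16*m + 84)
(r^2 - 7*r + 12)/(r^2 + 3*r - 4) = (r^2 - 7*r + 12)/(r^2 + 3*r - 4)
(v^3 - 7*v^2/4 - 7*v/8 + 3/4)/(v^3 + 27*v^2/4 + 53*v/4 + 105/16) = 2*(2*v^2 - 5*v + 2)/(4*v^2 + 24*v + 35)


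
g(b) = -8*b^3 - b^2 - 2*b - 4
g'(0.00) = -2.00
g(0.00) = -4.00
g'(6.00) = -878.00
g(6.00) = -1780.00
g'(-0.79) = -15.40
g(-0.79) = 0.90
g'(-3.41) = -274.25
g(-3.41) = 308.41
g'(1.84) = -86.93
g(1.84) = -60.90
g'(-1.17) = -32.51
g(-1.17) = 9.78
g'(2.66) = -177.13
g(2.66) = -166.96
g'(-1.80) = -76.16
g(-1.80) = 43.02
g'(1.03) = -29.52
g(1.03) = -15.86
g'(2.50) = -157.00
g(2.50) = -140.25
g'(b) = -24*b^2 - 2*b - 2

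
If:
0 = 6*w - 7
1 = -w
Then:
No Solution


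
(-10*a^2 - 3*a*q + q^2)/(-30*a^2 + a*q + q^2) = (2*a + q)/(6*a + q)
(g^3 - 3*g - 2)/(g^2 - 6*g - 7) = (g^2 - g - 2)/(g - 7)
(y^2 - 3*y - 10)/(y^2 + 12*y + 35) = (y^2 - 3*y - 10)/(y^2 + 12*y + 35)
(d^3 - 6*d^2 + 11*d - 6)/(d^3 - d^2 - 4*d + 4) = (d - 3)/(d + 2)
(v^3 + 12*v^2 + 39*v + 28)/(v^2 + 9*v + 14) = (v^2 + 5*v + 4)/(v + 2)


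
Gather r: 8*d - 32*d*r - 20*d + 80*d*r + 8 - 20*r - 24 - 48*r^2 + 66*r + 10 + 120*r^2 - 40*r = -12*d + 72*r^2 + r*(48*d + 6) - 6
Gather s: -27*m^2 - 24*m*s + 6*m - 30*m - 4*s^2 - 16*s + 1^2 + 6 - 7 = -27*m^2 - 24*m - 4*s^2 + s*(-24*m - 16)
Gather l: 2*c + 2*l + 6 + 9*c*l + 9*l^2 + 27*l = 2*c + 9*l^2 + l*(9*c + 29) + 6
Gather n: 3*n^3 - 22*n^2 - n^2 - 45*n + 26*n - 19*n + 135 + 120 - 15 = 3*n^3 - 23*n^2 - 38*n + 240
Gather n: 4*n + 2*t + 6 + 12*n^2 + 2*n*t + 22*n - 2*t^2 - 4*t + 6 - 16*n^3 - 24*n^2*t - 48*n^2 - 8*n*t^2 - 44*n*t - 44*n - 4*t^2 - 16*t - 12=-16*n^3 + n^2*(-24*t - 36) + n*(-8*t^2 - 42*t - 18) - 6*t^2 - 18*t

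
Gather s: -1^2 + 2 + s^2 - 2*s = s^2 - 2*s + 1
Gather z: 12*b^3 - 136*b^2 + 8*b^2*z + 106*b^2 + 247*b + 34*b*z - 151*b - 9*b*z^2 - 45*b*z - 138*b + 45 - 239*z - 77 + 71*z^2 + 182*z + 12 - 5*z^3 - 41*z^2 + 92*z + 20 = 12*b^3 - 30*b^2 - 42*b - 5*z^3 + z^2*(30 - 9*b) + z*(8*b^2 - 11*b + 35)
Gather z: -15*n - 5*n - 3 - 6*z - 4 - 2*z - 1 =-20*n - 8*z - 8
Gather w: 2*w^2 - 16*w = 2*w^2 - 16*w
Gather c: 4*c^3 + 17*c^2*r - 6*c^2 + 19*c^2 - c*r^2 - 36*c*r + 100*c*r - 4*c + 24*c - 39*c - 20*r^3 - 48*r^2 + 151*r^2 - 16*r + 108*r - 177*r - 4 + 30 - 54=4*c^3 + c^2*(17*r + 13) + c*(-r^2 + 64*r - 19) - 20*r^3 + 103*r^2 - 85*r - 28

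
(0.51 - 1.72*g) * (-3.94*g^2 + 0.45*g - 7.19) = 6.7768*g^3 - 2.7834*g^2 + 12.5963*g - 3.6669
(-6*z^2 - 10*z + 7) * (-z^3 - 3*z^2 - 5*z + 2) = 6*z^5 + 28*z^4 + 53*z^3 + 17*z^2 - 55*z + 14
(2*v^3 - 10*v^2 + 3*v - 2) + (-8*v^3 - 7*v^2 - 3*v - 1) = -6*v^3 - 17*v^2 - 3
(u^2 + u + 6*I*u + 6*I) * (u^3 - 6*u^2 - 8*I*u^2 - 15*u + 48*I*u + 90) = u^5 - 5*u^4 - 2*I*u^4 + 27*u^3 + 10*I*u^3 - 165*u^2 - 78*I*u^2 - 198*u + 450*I*u + 540*I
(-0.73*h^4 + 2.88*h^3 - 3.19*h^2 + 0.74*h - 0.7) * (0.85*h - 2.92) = -0.6205*h^5 + 4.5796*h^4 - 11.1211*h^3 + 9.9438*h^2 - 2.7558*h + 2.044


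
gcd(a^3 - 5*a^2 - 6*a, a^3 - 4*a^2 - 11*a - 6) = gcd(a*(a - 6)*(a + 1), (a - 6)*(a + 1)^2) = a^2 - 5*a - 6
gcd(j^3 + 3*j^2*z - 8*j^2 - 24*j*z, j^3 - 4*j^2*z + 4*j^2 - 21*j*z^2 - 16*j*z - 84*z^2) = j + 3*z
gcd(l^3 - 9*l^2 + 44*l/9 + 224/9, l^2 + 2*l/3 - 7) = l - 7/3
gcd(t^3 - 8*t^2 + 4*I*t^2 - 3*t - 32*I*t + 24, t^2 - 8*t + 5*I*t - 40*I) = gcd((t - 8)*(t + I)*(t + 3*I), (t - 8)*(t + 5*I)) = t - 8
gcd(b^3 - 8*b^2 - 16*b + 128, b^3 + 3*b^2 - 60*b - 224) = b^2 - 4*b - 32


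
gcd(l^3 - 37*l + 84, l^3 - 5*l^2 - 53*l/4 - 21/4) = 1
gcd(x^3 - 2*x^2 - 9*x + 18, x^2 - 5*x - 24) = x + 3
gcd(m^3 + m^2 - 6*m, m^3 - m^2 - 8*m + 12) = m^2 + m - 6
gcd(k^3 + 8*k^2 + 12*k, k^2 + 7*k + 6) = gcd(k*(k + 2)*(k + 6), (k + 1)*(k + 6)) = k + 6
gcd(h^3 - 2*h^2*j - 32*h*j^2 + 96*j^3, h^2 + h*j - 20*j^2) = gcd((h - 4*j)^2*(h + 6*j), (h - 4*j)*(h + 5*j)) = h - 4*j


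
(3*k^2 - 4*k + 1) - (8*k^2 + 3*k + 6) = -5*k^2 - 7*k - 5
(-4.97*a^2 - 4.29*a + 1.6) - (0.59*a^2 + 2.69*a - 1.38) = -5.56*a^2 - 6.98*a + 2.98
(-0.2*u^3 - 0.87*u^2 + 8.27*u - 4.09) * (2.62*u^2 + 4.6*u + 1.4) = -0.524*u^5 - 3.1994*u^4 + 17.3854*u^3 + 26.1082*u^2 - 7.236*u - 5.726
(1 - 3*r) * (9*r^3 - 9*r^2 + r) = -27*r^4 + 36*r^3 - 12*r^2 + r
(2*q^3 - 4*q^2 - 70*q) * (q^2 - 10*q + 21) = 2*q^5 - 24*q^4 + 12*q^3 + 616*q^2 - 1470*q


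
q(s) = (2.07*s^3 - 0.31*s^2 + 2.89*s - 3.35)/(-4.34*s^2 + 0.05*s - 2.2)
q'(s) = (8.68*s - 0.05)*(2.07*s^3 - 0.31*s^2 + 2.89*s - 3.35)/(-4.34*s^2 + 0.05*s - 2.2)^2 + (6.21*s^2 - 0.62*s + 2.89)/(-4.34*s^2 + 0.05*s - 2.2) = (-8.9838*s^4 + 0.207*s^3 - 1.1349*s^2 - 27.714*s - 6.1905)/(18.8356*s^4 - 0.434*s^3 + 19.0985*s^2 - 0.22*s + 4.84)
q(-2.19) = 1.42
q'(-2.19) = -0.30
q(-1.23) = 1.27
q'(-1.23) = 0.07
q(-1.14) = 1.28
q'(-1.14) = 0.14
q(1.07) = -0.27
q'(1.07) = -0.96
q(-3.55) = 1.93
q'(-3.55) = -0.42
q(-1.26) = 1.27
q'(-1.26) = 0.05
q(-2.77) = 1.62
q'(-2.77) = -0.37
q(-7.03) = 3.49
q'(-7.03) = -0.46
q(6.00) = -2.85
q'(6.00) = -0.47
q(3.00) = -1.42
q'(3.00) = -0.49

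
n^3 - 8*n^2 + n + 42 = (n - 7)*(n - 3)*(n + 2)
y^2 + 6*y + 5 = (y + 1)*(y + 5)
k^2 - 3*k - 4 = (k - 4)*(k + 1)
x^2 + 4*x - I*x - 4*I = (x + 4)*(x - I)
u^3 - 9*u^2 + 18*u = u*(u - 6)*(u - 3)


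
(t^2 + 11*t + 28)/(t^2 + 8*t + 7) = (t + 4)/(t + 1)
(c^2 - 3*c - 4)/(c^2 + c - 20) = (c + 1)/(c + 5)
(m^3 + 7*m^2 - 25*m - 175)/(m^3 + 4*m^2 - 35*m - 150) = (m^2 + 2*m - 35)/(m^2 - m - 30)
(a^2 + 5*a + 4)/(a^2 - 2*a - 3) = (a + 4)/(a - 3)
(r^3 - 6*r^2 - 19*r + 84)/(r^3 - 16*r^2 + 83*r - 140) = (r^2 + r - 12)/(r^2 - 9*r + 20)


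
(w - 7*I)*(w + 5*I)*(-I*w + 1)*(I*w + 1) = w^4 - 2*I*w^3 + 36*w^2 - 2*I*w + 35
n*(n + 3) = n^2 + 3*n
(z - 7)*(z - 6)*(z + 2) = z^3 - 11*z^2 + 16*z + 84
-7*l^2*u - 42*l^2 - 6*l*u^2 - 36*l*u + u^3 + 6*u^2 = (-7*l + u)*(l + u)*(u + 6)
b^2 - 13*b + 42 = (b - 7)*(b - 6)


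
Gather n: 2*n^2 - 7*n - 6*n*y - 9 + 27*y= 2*n^2 + n*(-6*y - 7) + 27*y - 9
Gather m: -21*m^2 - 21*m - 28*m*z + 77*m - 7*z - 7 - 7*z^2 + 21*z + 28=-21*m^2 + m*(56 - 28*z) - 7*z^2 + 14*z + 21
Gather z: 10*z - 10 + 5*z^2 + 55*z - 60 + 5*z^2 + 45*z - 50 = 10*z^2 + 110*z - 120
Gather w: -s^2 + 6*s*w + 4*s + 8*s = -s^2 + 6*s*w + 12*s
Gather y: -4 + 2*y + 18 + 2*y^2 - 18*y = 2*y^2 - 16*y + 14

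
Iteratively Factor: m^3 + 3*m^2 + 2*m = (m)*(m^2 + 3*m + 2) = m*(m + 2)*(m + 1)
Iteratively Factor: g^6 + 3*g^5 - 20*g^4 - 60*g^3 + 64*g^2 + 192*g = (g + 2)*(g^5 + g^4 - 22*g^3 - 16*g^2 + 96*g) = (g + 2)*(g + 4)*(g^4 - 3*g^3 - 10*g^2 + 24*g) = (g - 4)*(g + 2)*(g + 4)*(g^3 + g^2 - 6*g) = (g - 4)*(g + 2)*(g + 3)*(g + 4)*(g^2 - 2*g) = (g - 4)*(g - 2)*(g + 2)*(g + 3)*(g + 4)*(g)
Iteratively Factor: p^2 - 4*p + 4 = (p - 2)*(p - 2)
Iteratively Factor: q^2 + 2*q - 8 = (q + 4)*(q - 2)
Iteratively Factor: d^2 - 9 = (d - 3)*(d + 3)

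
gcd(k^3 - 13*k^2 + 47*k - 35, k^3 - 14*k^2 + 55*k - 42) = k^2 - 8*k + 7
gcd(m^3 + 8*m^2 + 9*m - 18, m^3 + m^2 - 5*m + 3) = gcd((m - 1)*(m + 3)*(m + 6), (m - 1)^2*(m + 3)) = m^2 + 2*m - 3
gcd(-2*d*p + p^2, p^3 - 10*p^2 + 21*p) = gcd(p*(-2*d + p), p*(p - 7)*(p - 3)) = p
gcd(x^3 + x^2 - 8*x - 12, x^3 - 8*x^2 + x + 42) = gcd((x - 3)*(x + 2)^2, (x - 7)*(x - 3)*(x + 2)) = x^2 - x - 6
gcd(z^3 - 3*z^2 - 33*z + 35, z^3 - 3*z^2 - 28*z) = z - 7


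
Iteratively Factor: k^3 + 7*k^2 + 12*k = (k + 4)*(k^2 + 3*k) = (k + 3)*(k + 4)*(k)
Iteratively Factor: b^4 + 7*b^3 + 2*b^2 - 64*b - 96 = (b + 4)*(b^3 + 3*b^2 - 10*b - 24) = (b - 3)*(b + 4)*(b^2 + 6*b + 8) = (b - 3)*(b + 4)^2*(b + 2)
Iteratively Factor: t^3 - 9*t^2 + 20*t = (t - 4)*(t^2 - 5*t) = (t - 5)*(t - 4)*(t)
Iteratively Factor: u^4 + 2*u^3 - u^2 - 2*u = (u + 1)*(u^3 + u^2 - 2*u) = (u + 1)*(u + 2)*(u^2 - u) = u*(u + 1)*(u + 2)*(u - 1)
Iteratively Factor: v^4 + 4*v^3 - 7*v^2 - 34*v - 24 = (v - 3)*(v^3 + 7*v^2 + 14*v + 8) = (v - 3)*(v + 4)*(v^2 + 3*v + 2) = (v - 3)*(v + 2)*(v + 4)*(v + 1)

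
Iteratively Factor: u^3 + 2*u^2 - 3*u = (u)*(u^2 + 2*u - 3) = u*(u - 1)*(u + 3)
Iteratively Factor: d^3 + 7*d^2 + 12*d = (d + 3)*(d^2 + 4*d) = d*(d + 3)*(d + 4)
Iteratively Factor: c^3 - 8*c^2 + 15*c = (c - 5)*(c^2 - 3*c) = (c - 5)*(c - 3)*(c)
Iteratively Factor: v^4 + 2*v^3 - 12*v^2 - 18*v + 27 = (v + 3)*(v^3 - v^2 - 9*v + 9) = (v + 3)^2*(v^2 - 4*v + 3) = (v - 1)*(v + 3)^2*(v - 3)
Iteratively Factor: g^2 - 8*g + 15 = (g - 5)*(g - 3)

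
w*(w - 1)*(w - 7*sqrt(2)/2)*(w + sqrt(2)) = w^4 - 5*sqrt(2)*w^3/2 - w^3 - 7*w^2 + 5*sqrt(2)*w^2/2 + 7*w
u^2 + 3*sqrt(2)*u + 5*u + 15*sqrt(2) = (u + 5)*(u + 3*sqrt(2))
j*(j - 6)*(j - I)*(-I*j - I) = -I*j^4 - j^3 + 5*I*j^3 + 5*j^2 + 6*I*j^2 + 6*j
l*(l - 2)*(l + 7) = l^3 + 5*l^2 - 14*l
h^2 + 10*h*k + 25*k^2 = (h + 5*k)^2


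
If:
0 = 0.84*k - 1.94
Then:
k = 2.31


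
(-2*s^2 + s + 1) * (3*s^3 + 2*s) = -6*s^5 + 3*s^4 - s^3 + 2*s^2 + 2*s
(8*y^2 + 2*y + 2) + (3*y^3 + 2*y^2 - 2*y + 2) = 3*y^3 + 10*y^2 + 4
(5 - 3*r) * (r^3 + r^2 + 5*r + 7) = -3*r^4 + 2*r^3 - 10*r^2 + 4*r + 35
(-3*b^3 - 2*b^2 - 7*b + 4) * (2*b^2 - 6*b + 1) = -6*b^5 + 14*b^4 - 5*b^3 + 48*b^2 - 31*b + 4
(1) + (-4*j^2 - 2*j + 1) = -4*j^2 - 2*j + 2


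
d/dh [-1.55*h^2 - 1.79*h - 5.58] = -3.1*h - 1.79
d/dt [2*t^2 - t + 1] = 4*t - 1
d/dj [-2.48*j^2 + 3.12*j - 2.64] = 3.12 - 4.96*j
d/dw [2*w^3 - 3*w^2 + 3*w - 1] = 6*w^2 - 6*w + 3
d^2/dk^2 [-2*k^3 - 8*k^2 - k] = -12*k - 16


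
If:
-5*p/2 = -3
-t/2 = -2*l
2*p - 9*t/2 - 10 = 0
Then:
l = -19/45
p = 6/5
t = -76/45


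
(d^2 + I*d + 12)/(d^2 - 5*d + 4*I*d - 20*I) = (d - 3*I)/(d - 5)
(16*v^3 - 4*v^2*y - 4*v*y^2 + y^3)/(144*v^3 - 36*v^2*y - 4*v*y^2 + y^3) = (-4*v^2 + y^2)/(-36*v^2 + y^2)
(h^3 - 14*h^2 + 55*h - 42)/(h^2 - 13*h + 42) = h - 1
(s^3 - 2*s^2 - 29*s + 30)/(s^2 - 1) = (s^2 - s - 30)/(s + 1)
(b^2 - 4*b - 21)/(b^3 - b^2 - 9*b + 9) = (b - 7)/(b^2 - 4*b + 3)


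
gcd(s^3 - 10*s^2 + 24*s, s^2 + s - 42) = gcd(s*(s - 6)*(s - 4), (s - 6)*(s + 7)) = s - 6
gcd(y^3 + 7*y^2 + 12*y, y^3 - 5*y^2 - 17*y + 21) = y + 3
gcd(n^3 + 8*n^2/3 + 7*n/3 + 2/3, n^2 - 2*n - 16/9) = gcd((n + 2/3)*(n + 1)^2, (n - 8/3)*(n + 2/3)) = n + 2/3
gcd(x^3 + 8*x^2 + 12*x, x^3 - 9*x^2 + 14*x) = x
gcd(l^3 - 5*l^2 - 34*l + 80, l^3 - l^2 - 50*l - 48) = l - 8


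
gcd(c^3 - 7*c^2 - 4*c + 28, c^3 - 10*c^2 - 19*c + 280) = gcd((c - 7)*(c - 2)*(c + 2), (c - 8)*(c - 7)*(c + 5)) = c - 7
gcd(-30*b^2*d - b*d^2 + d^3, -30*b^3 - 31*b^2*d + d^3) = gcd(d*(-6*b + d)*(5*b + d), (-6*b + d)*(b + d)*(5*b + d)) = 30*b^2 + b*d - d^2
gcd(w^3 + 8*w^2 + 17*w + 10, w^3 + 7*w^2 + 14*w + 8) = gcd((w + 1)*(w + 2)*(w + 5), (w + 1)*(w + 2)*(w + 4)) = w^2 + 3*w + 2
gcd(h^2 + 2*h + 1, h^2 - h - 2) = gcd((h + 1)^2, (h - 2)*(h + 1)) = h + 1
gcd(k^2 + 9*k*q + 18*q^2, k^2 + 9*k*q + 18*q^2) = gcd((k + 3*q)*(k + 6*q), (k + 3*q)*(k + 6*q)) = k^2 + 9*k*q + 18*q^2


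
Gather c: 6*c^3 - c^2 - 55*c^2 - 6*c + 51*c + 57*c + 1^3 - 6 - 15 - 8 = 6*c^3 - 56*c^2 + 102*c - 28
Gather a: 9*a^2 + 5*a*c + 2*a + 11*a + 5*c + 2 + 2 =9*a^2 + a*(5*c + 13) + 5*c + 4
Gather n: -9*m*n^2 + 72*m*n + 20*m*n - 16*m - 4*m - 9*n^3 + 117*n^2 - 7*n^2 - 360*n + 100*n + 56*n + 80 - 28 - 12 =-20*m - 9*n^3 + n^2*(110 - 9*m) + n*(92*m - 204) + 40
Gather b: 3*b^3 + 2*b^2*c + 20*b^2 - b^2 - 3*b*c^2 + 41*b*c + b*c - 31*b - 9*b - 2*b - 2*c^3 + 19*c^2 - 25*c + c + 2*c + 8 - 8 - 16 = 3*b^3 + b^2*(2*c + 19) + b*(-3*c^2 + 42*c - 42) - 2*c^3 + 19*c^2 - 22*c - 16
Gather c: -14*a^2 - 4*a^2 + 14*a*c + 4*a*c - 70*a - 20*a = -18*a^2 + 18*a*c - 90*a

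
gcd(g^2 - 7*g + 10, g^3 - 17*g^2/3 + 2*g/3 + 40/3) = g^2 - 7*g + 10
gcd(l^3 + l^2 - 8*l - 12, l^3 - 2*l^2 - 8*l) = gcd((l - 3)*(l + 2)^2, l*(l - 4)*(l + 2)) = l + 2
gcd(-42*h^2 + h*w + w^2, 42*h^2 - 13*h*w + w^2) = -6*h + w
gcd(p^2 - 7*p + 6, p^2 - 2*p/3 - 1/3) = p - 1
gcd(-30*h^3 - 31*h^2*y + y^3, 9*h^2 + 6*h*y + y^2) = 1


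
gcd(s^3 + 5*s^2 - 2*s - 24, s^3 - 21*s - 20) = s + 4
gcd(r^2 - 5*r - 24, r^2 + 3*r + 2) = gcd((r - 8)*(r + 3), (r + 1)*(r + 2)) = 1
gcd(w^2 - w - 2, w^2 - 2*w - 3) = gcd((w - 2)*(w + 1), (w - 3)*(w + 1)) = w + 1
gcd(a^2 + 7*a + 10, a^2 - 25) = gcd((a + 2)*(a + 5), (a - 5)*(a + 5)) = a + 5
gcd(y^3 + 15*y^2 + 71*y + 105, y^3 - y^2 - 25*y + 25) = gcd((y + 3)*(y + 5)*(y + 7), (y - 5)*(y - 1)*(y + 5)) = y + 5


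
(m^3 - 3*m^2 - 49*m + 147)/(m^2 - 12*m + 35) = (m^2 + 4*m - 21)/(m - 5)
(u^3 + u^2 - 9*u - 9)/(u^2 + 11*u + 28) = (u^3 + u^2 - 9*u - 9)/(u^2 + 11*u + 28)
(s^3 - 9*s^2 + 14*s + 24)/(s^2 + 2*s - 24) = (s^2 - 5*s - 6)/(s + 6)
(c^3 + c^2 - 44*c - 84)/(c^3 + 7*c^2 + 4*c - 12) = (c - 7)/(c - 1)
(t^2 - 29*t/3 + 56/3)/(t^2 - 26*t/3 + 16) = (t - 7)/(t - 6)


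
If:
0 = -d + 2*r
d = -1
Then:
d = -1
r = -1/2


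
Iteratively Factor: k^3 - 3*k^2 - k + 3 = (k - 1)*(k^2 - 2*k - 3) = (k - 3)*(k - 1)*(k + 1)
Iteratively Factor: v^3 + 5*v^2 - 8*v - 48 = (v - 3)*(v^2 + 8*v + 16) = (v - 3)*(v + 4)*(v + 4)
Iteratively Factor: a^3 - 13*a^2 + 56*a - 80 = (a - 4)*(a^2 - 9*a + 20) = (a - 4)^2*(a - 5)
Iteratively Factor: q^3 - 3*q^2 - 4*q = (q + 1)*(q^2 - 4*q) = q*(q + 1)*(q - 4)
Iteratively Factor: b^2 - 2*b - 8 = (b + 2)*(b - 4)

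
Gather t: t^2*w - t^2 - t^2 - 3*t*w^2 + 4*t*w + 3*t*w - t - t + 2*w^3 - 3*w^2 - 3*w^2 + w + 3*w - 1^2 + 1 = t^2*(w - 2) + t*(-3*w^2 + 7*w - 2) + 2*w^3 - 6*w^2 + 4*w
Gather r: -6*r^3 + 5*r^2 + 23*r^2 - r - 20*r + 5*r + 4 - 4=-6*r^3 + 28*r^2 - 16*r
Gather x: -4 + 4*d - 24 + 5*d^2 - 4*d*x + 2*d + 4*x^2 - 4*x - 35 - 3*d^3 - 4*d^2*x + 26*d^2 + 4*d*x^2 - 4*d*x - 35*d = -3*d^3 + 31*d^2 - 29*d + x^2*(4*d + 4) + x*(-4*d^2 - 8*d - 4) - 63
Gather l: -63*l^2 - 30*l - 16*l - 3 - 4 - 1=-63*l^2 - 46*l - 8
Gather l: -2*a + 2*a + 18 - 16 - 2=0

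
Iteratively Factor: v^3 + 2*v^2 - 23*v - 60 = (v + 3)*(v^2 - v - 20) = (v + 3)*(v + 4)*(v - 5)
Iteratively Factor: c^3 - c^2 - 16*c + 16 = (c + 4)*(c^2 - 5*c + 4) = (c - 1)*(c + 4)*(c - 4)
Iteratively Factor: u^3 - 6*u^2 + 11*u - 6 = (u - 3)*(u^2 - 3*u + 2) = (u - 3)*(u - 1)*(u - 2)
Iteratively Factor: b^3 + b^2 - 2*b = (b)*(b^2 + b - 2) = b*(b + 2)*(b - 1)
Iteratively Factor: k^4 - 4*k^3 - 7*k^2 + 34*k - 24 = (k - 1)*(k^3 - 3*k^2 - 10*k + 24) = (k - 1)*(k + 3)*(k^2 - 6*k + 8) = (k - 4)*(k - 1)*(k + 3)*(k - 2)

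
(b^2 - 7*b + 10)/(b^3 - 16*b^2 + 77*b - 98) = (b - 5)/(b^2 - 14*b + 49)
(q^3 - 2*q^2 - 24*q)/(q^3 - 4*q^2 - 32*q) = (q - 6)/(q - 8)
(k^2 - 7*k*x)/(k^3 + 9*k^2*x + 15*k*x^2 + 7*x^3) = k*(k - 7*x)/(k^3 + 9*k^2*x + 15*k*x^2 + 7*x^3)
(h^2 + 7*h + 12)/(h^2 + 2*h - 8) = (h + 3)/(h - 2)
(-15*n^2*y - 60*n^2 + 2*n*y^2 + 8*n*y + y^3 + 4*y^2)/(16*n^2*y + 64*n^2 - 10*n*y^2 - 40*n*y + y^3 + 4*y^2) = (-15*n^2 + 2*n*y + y^2)/(16*n^2 - 10*n*y + y^2)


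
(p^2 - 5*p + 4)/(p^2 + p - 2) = (p - 4)/(p + 2)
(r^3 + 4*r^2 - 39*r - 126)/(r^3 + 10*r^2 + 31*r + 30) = (r^2 + r - 42)/(r^2 + 7*r + 10)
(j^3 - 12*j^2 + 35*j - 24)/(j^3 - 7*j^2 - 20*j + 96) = (j - 1)/(j + 4)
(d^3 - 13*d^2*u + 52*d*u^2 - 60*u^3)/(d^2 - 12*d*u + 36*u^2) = (-d^2 + 7*d*u - 10*u^2)/(-d + 6*u)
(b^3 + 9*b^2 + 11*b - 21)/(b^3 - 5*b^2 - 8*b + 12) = (b^2 + 10*b + 21)/(b^2 - 4*b - 12)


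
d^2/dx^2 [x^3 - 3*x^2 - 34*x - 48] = 6*x - 6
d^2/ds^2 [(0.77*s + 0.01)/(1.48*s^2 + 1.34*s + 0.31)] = ((0.77*s + 0.01)*(2.96*s + 1.34)*(5.92*s + 2.68) - (6.8376*s + 2.0932)*(1.48*s^2 + 1.34*s + 0.31))/(1.48*s^2 + 1.34*s + 0.31)^3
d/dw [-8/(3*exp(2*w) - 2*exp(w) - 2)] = (48*exp(w) - 16)*exp(w)/(-3*exp(2*w) + 2*exp(w) + 2)^2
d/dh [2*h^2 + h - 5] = 4*h + 1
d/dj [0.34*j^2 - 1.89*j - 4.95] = 0.68*j - 1.89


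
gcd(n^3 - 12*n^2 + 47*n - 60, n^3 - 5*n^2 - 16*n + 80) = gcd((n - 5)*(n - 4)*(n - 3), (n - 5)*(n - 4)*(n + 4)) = n^2 - 9*n + 20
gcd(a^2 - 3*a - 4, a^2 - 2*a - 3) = a + 1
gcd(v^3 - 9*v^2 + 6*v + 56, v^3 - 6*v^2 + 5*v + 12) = v - 4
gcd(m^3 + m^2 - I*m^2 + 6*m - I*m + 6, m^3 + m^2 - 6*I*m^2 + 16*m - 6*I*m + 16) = m^2 + m*(1 + 2*I) + 2*I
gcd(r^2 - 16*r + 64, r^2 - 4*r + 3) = 1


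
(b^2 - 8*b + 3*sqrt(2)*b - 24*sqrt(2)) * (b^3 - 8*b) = b^5 - 8*b^4 + 3*sqrt(2)*b^4 - 24*sqrt(2)*b^3 - 8*b^3 - 24*sqrt(2)*b^2 + 64*b^2 + 192*sqrt(2)*b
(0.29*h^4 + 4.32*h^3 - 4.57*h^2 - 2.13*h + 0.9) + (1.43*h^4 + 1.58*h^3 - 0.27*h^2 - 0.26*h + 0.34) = 1.72*h^4 + 5.9*h^3 - 4.84*h^2 - 2.39*h + 1.24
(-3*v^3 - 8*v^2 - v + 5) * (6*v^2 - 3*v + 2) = -18*v^5 - 39*v^4 + 12*v^3 + 17*v^2 - 17*v + 10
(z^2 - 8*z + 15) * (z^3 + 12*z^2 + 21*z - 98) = z^5 + 4*z^4 - 60*z^3 - 86*z^2 + 1099*z - 1470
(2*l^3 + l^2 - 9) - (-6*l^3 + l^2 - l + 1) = 8*l^3 + l - 10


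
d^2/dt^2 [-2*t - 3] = 0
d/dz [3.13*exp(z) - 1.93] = 3.13*exp(z)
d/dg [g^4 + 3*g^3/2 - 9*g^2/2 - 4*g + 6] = 4*g^3 + 9*g^2/2 - 9*g - 4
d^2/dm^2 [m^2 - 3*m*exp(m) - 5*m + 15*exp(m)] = -3*m*exp(m) + 9*exp(m) + 2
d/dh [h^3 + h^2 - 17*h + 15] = 3*h^2 + 2*h - 17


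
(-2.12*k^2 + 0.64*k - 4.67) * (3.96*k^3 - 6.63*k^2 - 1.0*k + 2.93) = -8.3952*k^5 + 16.59*k^4 - 20.6164*k^3 + 24.1105*k^2 + 6.5452*k - 13.6831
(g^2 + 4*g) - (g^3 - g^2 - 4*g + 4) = -g^3 + 2*g^2 + 8*g - 4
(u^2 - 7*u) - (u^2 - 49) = 49 - 7*u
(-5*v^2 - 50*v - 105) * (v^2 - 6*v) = -5*v^4 - 20*v^3 + 195*v^2 + 630*v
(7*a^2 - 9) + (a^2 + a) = 8*a^2 + a - 9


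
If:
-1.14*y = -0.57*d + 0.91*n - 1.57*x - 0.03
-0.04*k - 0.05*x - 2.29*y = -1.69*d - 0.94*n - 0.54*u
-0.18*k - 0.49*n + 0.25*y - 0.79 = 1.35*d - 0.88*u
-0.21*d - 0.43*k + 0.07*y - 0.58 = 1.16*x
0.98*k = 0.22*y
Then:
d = 1.38140226632961*y + 0.178117668702583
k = 0.224489795918367*y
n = -0.858391635028632*y - 0.773734362282203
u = 1.40305604732528*y + 0.740146608216145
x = -0.272952662219066*y - 0.532245440023744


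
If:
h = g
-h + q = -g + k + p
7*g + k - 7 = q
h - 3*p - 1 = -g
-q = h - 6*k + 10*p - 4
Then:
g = 20/19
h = 20/19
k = 21/95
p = 7/19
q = 56/95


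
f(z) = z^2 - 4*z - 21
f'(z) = 2*z - 4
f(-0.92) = -16.47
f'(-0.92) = -5.84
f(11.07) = 57.26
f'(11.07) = 18.14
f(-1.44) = -13.17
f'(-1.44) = -6.88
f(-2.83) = -1.67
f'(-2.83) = -9.66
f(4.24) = -19.98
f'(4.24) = 4.48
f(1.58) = -24.82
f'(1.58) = -0.84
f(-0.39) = -19.29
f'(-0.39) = -4.78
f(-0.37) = -19.38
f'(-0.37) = -4.74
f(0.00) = -21.00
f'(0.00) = -4.00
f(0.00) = -21.00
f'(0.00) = -4.00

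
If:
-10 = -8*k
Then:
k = 5/4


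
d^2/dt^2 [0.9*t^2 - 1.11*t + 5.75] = 1.80000000000000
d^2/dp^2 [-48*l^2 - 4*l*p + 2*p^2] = 4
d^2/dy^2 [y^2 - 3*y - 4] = 2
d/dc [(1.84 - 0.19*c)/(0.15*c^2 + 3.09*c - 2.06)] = (0.0285*c^2 - 0.552*c - 5.2942)/(0.0225*c^4 + 0.927*c^3 + 8.9301*c^2 - 12.7308*c + 4.2436)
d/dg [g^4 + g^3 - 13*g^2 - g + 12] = 4*g^3 + 3*g^2 - 26*g - 1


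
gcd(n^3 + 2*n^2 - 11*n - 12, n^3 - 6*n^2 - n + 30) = n - 3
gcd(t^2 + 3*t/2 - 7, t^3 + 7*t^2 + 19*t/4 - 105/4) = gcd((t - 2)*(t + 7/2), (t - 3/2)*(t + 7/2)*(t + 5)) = t + 7/2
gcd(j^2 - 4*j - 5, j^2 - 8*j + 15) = j - 5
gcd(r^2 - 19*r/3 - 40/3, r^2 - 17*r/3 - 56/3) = r - 8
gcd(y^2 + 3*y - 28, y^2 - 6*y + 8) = y - 4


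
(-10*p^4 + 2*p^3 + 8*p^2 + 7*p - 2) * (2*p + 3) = -20*p^5 - 26*p^4 + 22*p^3 + 38*p^2 + 17*p - 6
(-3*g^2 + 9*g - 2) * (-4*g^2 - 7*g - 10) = 12*g^4 - 15*g^3 - 25*g^2 - 76*g + 20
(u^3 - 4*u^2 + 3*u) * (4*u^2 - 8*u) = 4*u^5 - 24*u^4 + 44*u^3 - 24*u^2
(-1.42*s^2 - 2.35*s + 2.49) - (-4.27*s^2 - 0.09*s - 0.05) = 2.85*s^2 - 2.26*s + 2.54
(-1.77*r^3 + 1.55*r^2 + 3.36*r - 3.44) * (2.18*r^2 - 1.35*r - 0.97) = -3.8586*r^5 + 5.7685*r^4 + 6.9492*r^3 - 13.5387*r^2 + 1.3848*r + 3.3368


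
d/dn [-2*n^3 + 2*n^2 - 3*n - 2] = -6*n^2 + 4*n - 3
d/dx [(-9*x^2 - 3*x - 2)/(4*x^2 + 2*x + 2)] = (-3*x^2 - 10*x - 1)/(2*(4*x^4 + 4*x^3 + 5*x^2 + 2*x + 1))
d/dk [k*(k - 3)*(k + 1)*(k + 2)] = 4*k^3 - 14*k - 6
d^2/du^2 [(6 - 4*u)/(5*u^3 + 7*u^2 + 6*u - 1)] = 4*(-150*u^5 + 240*u^4 + 802*u^3 + 651*u^2 + 381*u + 117)/(125*u^9 + 525*u^8 + 1185*u^7 + 1528*u^6 + 1212*u^5 + 429*u^4 - 21*u^3 - 87*u^2 + 18*u - 1)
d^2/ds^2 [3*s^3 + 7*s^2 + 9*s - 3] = 18*s + 14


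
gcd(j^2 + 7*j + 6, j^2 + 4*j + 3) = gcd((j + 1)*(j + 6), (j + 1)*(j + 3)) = j + 1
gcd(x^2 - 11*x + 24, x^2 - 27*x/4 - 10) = x - 8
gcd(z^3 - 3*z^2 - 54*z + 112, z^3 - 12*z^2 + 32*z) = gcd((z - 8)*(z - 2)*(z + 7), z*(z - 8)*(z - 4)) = z - 8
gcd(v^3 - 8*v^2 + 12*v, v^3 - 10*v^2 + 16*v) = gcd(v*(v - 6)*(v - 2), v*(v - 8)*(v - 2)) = v^2 - 2*v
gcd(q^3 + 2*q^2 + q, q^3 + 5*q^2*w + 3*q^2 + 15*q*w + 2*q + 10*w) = q + 1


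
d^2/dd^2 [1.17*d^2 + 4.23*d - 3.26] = 2.34000000000000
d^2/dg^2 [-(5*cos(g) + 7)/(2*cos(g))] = 7/(2*cos(g)) - 7/cos(g)^3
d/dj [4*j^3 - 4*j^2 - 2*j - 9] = 12*j^2 - 8*j - 2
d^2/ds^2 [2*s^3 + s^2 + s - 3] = 12*s + 2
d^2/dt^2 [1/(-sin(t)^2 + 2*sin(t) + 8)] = 2*(2*sin(t)^4 - 3*sin(t)^3 + 15*sin(t)^2 - 2*sin(t) - 12)/((sin(t) - 4)^3*(sin(t) + 2)^3)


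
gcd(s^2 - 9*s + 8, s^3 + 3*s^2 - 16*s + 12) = s - 1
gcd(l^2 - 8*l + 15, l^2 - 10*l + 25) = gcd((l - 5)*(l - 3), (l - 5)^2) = l - 5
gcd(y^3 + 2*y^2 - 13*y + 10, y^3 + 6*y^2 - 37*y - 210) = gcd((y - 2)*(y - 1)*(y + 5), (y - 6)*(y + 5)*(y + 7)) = y + 5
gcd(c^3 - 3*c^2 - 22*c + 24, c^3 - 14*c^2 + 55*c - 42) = c^2 - 7*c + 6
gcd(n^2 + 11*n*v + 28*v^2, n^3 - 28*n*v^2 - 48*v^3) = n + 4*v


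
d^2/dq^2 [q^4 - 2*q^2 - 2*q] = 12*q^2 - 4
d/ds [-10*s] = -10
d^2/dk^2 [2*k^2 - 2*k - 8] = 4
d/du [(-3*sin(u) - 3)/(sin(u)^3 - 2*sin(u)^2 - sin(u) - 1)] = 3*(2*sin(u)^2 + sin(u) - 4)*sin(u)*cos(u)/(sin(u)*cos(u)^2 - 2*cos(u)^2 + 3)^2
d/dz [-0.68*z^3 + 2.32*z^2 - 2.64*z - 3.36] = -2.04*z^2 + 4.64*z - 2.64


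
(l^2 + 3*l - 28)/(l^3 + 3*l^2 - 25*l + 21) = (l - 4)/(l^2 - 4*l + 3)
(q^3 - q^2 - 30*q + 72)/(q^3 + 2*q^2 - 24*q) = (q - 3)/q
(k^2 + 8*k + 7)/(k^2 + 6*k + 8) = (k^2 + 8*k + 7)/(k^2 + 6*k + 8)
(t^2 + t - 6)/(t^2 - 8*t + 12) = (t + 3)/(t - 6)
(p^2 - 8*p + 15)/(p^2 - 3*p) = (p - 5)/p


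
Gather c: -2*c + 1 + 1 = 2 - 2*c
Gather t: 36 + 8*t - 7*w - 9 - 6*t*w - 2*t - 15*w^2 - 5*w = t*(6 - 6*w) - 15*w^2 - 12*w + 27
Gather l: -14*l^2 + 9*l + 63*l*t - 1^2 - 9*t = -14*l^2 + l*(63*t + 9) - 9*t - 1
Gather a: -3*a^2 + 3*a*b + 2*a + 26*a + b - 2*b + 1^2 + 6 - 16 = -3*a^2 + a*(3*b + 28) - b - 9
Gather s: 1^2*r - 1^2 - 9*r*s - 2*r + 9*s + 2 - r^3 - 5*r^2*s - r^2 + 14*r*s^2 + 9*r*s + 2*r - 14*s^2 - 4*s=-r^3 - r^2 + r + s^2*(14*r - 14) + s*(5 - 5*r^2) + 1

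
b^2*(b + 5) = b^3 + 5*b^2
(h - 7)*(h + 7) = h^2 - 49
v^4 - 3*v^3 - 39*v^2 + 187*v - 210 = (v - 5)*(v - 3)*(v - 2)*(v + 7)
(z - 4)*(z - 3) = z^2 - 7*z + 12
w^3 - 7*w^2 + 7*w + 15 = (w - 5)*(w - 3)*(w + 1)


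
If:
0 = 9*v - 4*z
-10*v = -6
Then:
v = 3/5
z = 27/20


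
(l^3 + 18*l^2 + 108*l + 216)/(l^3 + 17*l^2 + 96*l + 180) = (l + 6)/(l + 5)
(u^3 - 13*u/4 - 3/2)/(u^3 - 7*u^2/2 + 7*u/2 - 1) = (4*u^2 + 8*u + 3)/(2*(2*u^2 - 3*u + 1))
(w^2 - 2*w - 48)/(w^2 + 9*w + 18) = (w - 8)/(w + 3)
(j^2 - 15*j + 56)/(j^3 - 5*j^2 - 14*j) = (j - 8)/(j*(j + 2))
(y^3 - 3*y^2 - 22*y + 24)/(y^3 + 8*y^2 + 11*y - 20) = (y - 6)/(y + 5)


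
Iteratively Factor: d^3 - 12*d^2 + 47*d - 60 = (d - 5)*(d^2 - 7*d + 12) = (d - 5)*(d - 3)*(d - 4)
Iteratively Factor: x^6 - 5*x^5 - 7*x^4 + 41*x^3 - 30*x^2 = (x - 5)*(x^5 - 7*x^3 + 6*x^2) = (x - 5)*(x - 2)*(x^4 + 2*x^3 - 3*x^2) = x*(x - 5)*(x - 2)*(x^3 + 2*x^2 - 3*x) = x*(x - 5)*(x - 2)*(x - 1)*(x^2 + 3*x) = x*(x - 5)*(x - 2)*(x - 1)*(x + 3)*(x)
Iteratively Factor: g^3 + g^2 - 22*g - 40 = (g + 4)*(g^2 - 3*g - 10) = (g + 2)*(g + 4)*(g - 5)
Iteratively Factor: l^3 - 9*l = (l - 3)*(l^2 + 3*l) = (l - 3)*(l + 3)*(l)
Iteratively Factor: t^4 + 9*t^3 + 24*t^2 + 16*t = (t + 4)*(t^3 + 5*t^2 + 4*t) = (t + 1)*(t + 4)*(t^2 + 4*t) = t*(t + 1)*(t + 4)*(t + 4)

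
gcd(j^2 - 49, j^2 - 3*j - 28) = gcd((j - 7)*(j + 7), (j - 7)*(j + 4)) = j - 7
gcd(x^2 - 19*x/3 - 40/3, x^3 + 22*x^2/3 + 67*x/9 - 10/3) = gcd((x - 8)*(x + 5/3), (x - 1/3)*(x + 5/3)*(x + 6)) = x + 5/3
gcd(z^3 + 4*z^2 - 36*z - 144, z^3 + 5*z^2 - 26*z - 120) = z^2 + 10*z + 24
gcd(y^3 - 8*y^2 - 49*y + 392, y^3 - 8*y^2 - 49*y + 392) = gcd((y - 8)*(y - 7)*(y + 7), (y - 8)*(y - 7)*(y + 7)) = y^3 - 8*y^2 - 49*y + 392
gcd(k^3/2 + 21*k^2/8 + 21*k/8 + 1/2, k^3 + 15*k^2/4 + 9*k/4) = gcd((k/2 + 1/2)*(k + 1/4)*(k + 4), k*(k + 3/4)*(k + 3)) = 1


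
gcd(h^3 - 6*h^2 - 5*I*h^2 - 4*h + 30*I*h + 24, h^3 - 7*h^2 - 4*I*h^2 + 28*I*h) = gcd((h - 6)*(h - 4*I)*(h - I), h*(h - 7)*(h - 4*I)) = h - 4*I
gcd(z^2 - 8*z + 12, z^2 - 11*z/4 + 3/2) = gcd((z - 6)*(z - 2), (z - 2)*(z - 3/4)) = z - 2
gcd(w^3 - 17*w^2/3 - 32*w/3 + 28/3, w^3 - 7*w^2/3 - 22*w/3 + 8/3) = w + 2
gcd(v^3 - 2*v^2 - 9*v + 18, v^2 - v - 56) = 1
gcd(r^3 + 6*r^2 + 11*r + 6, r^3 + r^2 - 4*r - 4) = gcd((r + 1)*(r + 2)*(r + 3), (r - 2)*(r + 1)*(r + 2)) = r^2 + 3*r + 2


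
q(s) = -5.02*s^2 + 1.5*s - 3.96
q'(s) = 1.5 - 10.04*s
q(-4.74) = -123.86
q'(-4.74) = 49.09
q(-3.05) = -55.23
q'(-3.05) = 32.12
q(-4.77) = -125.33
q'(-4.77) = 49.39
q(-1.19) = -12.85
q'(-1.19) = 13.45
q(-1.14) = -12.19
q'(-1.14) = 12.95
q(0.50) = -4.46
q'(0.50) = -3.52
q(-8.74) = -400.54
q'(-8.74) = 89.25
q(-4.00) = -90.28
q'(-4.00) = 41.66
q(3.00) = -44.64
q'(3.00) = -28.62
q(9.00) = -397.08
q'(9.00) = -88.86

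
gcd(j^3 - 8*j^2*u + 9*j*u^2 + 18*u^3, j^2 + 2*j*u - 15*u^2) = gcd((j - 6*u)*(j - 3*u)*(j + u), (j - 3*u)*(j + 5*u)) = -j + 3*u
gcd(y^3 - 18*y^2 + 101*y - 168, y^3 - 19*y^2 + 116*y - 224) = y^2 - 15*y + 56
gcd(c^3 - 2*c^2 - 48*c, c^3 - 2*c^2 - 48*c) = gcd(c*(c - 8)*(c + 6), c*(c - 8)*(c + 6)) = c^3 - 2*c^2 - 48*c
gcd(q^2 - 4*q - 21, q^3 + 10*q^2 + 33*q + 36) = q + 3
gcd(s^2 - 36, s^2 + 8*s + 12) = s + 6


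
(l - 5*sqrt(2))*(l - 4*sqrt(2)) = l^2 - 9*sqrt(2)*l + 40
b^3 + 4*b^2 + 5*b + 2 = (b + 1)^2*(b + 2)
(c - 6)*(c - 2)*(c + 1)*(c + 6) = c^4 - c^3 - 38*c^2 + 36*c + 72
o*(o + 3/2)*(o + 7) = o^3 + 17*o^2/2 + 21*o/2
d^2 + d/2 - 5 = (d - 2)*(d + 5/2)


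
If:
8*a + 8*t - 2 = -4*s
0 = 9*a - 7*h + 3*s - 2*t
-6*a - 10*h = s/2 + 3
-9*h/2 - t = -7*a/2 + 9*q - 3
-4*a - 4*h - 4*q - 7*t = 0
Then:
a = -11321/30076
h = -3655/30076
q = 1735/7519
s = 7124/7519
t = 1148/7519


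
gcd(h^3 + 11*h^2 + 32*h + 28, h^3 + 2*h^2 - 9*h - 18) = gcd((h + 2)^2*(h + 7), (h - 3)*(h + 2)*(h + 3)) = h + 2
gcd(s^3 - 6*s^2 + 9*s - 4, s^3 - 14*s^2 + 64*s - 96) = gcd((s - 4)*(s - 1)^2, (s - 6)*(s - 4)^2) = s - 4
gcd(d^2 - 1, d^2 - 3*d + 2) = d - 1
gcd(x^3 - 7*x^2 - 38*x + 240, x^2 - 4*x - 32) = x - 8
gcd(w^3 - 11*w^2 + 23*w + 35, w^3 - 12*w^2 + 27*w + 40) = w^2 - 4*w - 5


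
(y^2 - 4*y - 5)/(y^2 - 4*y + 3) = (y^2 - 4*y - 5)/(y^2 - 4*y + 3)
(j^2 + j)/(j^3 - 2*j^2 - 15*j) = (j + 1)/(j^2 - 2*j - 15)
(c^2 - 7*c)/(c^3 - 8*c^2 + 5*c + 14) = c/(c^2 - c - 2)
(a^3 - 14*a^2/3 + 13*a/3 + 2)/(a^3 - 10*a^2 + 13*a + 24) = (3*a^2 - 5*a - 2)/(3*(a^2 - 7*a - 8))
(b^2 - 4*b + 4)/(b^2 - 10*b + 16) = (b - 2)/(b - 8)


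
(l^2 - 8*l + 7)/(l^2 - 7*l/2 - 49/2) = 2*(l - 1)/(2*l + 7)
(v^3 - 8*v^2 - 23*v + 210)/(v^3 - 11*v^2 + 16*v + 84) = (v + 5)/(v + 2)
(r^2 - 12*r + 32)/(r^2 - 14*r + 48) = (r - 4)/(r - 6)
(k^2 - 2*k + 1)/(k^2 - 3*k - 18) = (-k^2 + 2*k - 1)/(-k^2 + 3*k + 18)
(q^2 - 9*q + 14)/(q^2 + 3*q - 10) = (q - 7)/(q + 5)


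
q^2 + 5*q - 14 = (q - 2)*(q + 7)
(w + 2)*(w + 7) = w^2 + 9*w + 14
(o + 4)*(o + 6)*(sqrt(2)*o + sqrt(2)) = sqrt(2)*o^3 + 11*sqrt(2)*o^2 + 34*sqrt(2)*o + 24*sqrt(2)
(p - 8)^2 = p^2 - 16*p + 64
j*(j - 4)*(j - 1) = j^3 - 5*j^2 + 4*j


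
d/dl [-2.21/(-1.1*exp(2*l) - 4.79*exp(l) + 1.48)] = (-4.862*exp(l) - 10.5859)*exp(l)/(1.1*exp(2*l) + 4.79*exp(l) - 1.48)^2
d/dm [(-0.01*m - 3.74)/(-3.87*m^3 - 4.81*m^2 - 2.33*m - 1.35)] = (0.0387*m^3 + 0.0481*m^2 + 0.0233*m - (0.01*m + 3.74)*(11.61*m^2 + 9.62*m + 2.33) + 0.0135)/(3.87*m^3 + 4.81*m^2 + 2.33*m + 1.35)^2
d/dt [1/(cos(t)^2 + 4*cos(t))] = 2*(cos(t) + 2)*sin(t)/((cos(t) + 4)^2*cos(t)^2)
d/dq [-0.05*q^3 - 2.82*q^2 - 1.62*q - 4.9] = -0.15*q^2 - 5.64*q - 1.62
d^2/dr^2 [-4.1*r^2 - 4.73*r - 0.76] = -8.20000000000000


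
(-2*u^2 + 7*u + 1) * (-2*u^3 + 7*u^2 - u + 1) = 4*u^5 - 28*u^4 + 49*u^3 - 2*u^2 + 6*u + 1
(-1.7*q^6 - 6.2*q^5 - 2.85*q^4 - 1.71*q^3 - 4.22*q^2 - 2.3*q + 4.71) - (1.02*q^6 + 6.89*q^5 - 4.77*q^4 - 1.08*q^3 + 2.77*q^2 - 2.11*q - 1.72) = -2.72*q^6 - 13.09*q^5 + 1.92*q^4 - 0.63*q^3 - 6.99*q^2 - 0.19*q + 6.43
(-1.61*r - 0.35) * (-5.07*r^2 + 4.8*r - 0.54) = 8.1627*r^3 - 5.9535*r^2 - 0.8106*r + 0.189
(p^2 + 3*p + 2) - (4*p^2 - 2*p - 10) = -3*p^2 + 5*p + 12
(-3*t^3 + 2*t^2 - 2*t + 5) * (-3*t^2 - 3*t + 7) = 9*t^5 + 3*t^4 - 21*t^3 + 5*t^2 - 29*t + 35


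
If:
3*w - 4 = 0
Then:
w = 4/3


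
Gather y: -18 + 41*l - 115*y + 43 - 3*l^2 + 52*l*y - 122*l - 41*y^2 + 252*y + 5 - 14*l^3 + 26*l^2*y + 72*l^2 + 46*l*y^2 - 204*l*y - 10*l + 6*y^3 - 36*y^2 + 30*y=-14*l^3 + 69*l^2 - 91*l + 6*y^3 + y^2*(46*l - 77) + y*(26*l^2 - 152*l + 167) + 30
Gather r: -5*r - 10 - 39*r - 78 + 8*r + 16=-36*r - 72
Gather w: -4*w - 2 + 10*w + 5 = 6*w + 3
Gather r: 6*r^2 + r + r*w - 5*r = 6*r^2 + r*(w - 4)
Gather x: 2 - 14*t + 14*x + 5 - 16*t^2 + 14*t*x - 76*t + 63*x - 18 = -16*t^2 - 90*t + x*(14*t + 77) - 11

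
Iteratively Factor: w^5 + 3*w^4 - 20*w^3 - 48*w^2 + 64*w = (w + 4)*(w^4 - w^3 - 16*w^2 + 16*w) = (w - 1)*(w + 4)*(w^3 - 16*w) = (w - 4)*(w - 1)*(w + 4)*(w^2 + 4*w) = w*(w - 4)*(w - 1)*(w + 4)*(w + 4)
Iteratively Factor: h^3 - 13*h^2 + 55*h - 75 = (h - 5)*(h^2 - 8*h + 15) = (h - 5)*(h - 3)*(h - 5)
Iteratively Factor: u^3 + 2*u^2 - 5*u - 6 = (u + 3)*(u^2 - u - 2) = (u - 2)*(u + 3)*(u + 1)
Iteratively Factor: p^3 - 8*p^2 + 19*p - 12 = (p - 4)*(p^2 - 4*p + 3) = (p - 4)*(p - 3)*(p - 1)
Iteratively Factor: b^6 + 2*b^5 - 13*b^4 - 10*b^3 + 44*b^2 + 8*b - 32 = (b + 2)*(b^5 - 13*b^3 + 16*b^2 + 12*b - 16) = (b - 2)*(b + 2)*(b^4 + 2*b^3 - 9*b^2 - 2*b + 8) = (b - 2)^2*(b + 2)*(b^3 + 4*b^2 - b - 4) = (b - 2)^2*(b + 2)*(b + 4)*(b^2 - 1) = (b - 2)^2*(b + 1)*(b + 2)*(b + 4)*(b - 1)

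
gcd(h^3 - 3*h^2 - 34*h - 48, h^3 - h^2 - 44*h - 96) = h^2 - 5*h - 24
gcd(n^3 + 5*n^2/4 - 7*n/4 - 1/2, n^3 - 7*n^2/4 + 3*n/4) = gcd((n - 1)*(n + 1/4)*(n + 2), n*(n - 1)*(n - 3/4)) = n - 1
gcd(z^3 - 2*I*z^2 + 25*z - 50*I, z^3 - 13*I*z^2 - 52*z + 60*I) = z^2 - 7*I*z - 10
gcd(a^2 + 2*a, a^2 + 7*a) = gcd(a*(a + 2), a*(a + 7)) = a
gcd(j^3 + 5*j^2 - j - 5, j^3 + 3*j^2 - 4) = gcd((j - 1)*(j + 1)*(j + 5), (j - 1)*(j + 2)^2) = j - 1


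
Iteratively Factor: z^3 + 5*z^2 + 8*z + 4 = (z + 2)*(z^2 + 3*z + 2) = (z + 1)*(z + 2)*(z + 2)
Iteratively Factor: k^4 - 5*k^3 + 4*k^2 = (k)*(k^3 - 5*k^2 + 4*k) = k^2*(k^2 - 5*k + 4) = k^2*(k - 4)*(k - 1)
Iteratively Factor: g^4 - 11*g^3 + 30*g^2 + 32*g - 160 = (g - 4)*(g^3 - 7*g^2 + 2*g + 40) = (g - 5)*(g - 4)*(g^2 - 2*g - 8) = (g - 5)*(g - 4)^2*(g + 2)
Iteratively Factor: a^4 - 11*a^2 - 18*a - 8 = (a + 1)*(a^3 - a^2 - 10*a - 8) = (a - 4)*(a + 1)*(a^2 + 3*a + 2) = (a - 4)*(a + 1)^2*(a + 2)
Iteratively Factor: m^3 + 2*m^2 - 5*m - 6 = (m + 1)*(m^2 + m - 6) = (m + 1)*(m + 3)*(m - 2)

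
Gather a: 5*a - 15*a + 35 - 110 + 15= -10*a - 60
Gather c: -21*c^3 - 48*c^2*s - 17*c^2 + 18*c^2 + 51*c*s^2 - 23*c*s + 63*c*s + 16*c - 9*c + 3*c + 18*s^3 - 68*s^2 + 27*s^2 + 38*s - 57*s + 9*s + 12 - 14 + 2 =-21*c^3 + c^2*(1 - 48*s) + c*(51*s^2 + 40*s + 10) + 18*s^3 - 41*s^2 - 10*s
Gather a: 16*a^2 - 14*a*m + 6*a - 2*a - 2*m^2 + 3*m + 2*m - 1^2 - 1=16*a^2 + a*(4 - 14*m) - 2*m^2 + 5*m - 2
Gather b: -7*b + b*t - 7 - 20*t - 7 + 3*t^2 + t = b*(t - 7) + 3*t^2 - 19*t - 14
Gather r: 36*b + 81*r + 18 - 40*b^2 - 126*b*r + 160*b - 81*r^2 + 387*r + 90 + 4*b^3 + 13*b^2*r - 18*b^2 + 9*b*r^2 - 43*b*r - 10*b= 4*b^3 - 58*b^2 + 186*b + r^2*(9*b - 81) + r*(13*b^2 - 169*b + 468) + 108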